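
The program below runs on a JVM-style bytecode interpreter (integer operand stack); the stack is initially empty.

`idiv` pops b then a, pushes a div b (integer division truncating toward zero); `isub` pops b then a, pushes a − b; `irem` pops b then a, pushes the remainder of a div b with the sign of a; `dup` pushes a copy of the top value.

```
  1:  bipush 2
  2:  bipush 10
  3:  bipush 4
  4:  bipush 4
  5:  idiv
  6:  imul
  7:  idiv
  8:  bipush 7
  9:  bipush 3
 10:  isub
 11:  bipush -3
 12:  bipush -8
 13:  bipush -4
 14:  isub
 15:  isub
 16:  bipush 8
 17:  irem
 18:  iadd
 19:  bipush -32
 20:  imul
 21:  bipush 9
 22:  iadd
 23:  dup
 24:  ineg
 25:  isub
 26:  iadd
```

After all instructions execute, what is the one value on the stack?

-302

bipush 2   → 2
bipush 10  → 2 10
bipush 4   → 2 10 4
bipush 4   → 2 10 4 4
idiv       → 2 10 1
imul       → 2 10
idiv       → 0
bipush 7   → 0 7
bipush 3   → 0 7 3
isub       → 0 4
bipush -3  → 0 4 -3
bipush -8  → 0 4 -3 -8
bipush -4  → 0 4 -3 -8 -4
isub       → 0 4 -3 -4
isub       → 0 4 1
bipush 8   → 0 4 1 8
irem       → 0 4 1
iadd       → 0 5
bipush -32 → 0 5 -32
imul       → 0 -160
bipush 9   → 0 -160 9
iadd       → 0 -151
dup        → 0 -151 -151
ineg       → 0 -151 151
isub       → 0 -302
iadd       → -302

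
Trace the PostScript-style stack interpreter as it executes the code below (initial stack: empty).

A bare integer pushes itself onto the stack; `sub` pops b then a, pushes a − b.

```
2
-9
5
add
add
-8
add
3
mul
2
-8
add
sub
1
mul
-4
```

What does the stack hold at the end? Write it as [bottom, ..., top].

2    [2]
-9   [2, -9]
5    [2, -9, 5]
add  [2, -4]
add  [-2]
-8   [-2, -8]
add  [-10]
3    [-10, 3]
mul  [-30]
2    [-30, 2]
-8   [-30, 2, -8]
add  [-30, -6]
sub  [-24]
1    [-24, 1]
mul  [-24]
-4   [-24, -4]

[-24, -4]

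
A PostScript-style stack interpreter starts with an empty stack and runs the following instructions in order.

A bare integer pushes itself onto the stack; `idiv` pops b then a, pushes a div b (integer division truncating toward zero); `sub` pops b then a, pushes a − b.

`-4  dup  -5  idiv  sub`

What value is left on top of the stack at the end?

-4

-4   : [-4]
dup  : [-4, -4]
-5   : [-4, -4, -5]
idiv : [-4, 0]
sub  : [-4]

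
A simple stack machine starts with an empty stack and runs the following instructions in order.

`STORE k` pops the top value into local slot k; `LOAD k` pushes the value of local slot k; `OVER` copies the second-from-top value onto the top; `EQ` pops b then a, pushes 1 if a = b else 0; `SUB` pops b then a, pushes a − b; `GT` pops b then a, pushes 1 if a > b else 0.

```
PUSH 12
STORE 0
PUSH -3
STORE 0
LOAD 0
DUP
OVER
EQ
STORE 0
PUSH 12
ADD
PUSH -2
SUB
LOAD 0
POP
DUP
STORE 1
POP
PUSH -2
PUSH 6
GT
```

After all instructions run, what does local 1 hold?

PUSH 12 → 12
STORE 0 → (empty)
PUSH -3 → -3
STORE 0 → (empty)
LOAD 0  → -3
DUP     → -3 -3
OVER    → -3 -3 -3
EQ      → -3 1
STORE 0 → -3
PUSH 12 → -3 12
ADD     → 9
PUSH -2 → 9 -2
SUB     → 11
LOAD 0  → 11 1
POP     → 11
DUP     → 11 11
STORE 1 → 11
POP     → (empty)
PUSH -2 → -2
PUSH 6  → -2 6
GT      → 0

11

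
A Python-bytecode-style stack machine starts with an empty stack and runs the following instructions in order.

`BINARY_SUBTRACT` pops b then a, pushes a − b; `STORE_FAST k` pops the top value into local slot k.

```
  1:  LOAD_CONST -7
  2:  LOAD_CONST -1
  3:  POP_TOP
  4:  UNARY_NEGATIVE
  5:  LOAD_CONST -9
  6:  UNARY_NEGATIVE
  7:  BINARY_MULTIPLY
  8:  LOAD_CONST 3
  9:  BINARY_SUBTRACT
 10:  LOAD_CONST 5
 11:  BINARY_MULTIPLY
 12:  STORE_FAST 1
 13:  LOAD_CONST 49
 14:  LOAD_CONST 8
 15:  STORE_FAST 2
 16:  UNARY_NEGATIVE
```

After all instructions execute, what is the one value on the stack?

LOAD_CONST -7   : [-7]
LOAD_CONST -1   : [-7, -1]
POP_TOP         : [-7]
UNARY_NEGATIVE  : [7]
LOAD_CONST -9   : [7, -9]
UNARY_NEGATIVE  : [7, 9]
BINARY_MULTIPLY : [63]
LOAD_CONST 3    : [63, 3]
BINARY_SUBTRACT : [60]
LOAD_CONST 5    : [60, 5]
BINARY_MULTIPLY : [300]
STORE_FAST 1    : []
LOAD_CONST 49   : [49]
LOAD_CONST 8    : [49, 8]
STORE_FAST 2    : [49]
UNARY_NEGATIVE  : [-49]

-49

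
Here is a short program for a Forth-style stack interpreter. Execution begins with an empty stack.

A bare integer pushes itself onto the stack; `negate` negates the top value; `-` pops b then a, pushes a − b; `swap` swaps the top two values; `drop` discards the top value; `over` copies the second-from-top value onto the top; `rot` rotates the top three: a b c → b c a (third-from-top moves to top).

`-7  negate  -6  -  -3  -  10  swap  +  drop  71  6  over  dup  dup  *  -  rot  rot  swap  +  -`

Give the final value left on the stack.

-7      [-7]
negate  [7]
-6      [7, -6]
-       [13]
-3      [13, -3]
-       [16]
10      [16, 10]
swap    [10, 16]
+       [26]
drop    []
71      [71]
6       [71, 6]
over    [71, 6, 71]
dup     [71, 6, 71, 71]
dup     [71, 6, 71, 71, 71]
*       [71, 6, 71, 5041]
-       [71, 6, -4970]
rot     [6, -4970, 71]
rot     [-4970, 71, 6]
swap    [-4970, 6, 71]
+       [-4970, 77]
-       [-5047]

-5047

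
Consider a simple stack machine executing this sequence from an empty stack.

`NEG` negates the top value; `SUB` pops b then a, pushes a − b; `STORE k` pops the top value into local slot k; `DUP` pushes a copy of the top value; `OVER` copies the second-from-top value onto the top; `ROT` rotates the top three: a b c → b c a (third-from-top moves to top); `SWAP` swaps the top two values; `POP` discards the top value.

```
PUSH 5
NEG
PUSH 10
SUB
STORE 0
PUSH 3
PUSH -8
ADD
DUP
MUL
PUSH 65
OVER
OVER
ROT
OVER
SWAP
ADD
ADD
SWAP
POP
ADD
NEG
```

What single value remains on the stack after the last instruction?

-220

PUSH 5   [5]
NEG      [-5]
PUSH 10  [-5, 10]
SUB      [-15]
STORE 0  []
PUSH 3   [3]
PUSH -8  [3, -8]
ADD      [-5]
DUP      [-5, -5]
MUL      [25]
PUSH 65  [25, 65]
OVER     [25, 65, 25]
OVER     [25, 65, 25, 65]
ROT      [25, 25, 65, 65]
OVER     [25, 25, 65, 65, 65]
SWAP     [25, 25, 65, 65, 65]
ADD      [25, 25, 65, 130]
ADD      [25, 25, 195]
SWAP     [25, 195, 25]
POP      [25, 195]
ADD      [220]
NEG      [-220]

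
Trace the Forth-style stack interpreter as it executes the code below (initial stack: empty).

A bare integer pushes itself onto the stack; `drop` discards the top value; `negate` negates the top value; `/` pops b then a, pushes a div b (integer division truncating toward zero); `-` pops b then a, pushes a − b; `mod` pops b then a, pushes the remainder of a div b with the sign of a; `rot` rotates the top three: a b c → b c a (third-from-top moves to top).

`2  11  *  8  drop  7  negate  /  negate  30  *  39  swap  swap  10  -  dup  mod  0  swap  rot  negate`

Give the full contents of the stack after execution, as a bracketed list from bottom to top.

[0, 0, -90]

2      -> 2
11     -> 2 11
*      -> 22
8      -> 22 8
drop   -> 22
7      -> 22 7
negate -> 22 -7
/      -> -3
negate -> 3
30     -> 3 30
*      -> 90
39     -> 90 39
swap   -> 39 90
swap   -> 90 39
10     -> 90 39 10
-      -> 90 29
dup    -> 90 29 29
mod    -> 90 0
0      -> 90 0 0
swap   -> 90 0 0
rot    -> 0 0 90
negate -> 0 0 -90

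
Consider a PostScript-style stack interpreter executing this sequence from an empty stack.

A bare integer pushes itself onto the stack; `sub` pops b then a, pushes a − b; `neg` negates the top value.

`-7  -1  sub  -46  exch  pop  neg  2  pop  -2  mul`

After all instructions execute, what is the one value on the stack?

-92

-7   -> [-7]
-1   -> [-7, -1]
sub  -> [-6]
-46  -> [-6, -46]
exch -> [-46, -6]
pop  -> [-46]
neg  -> [46]
2    -> [46, 2]
pop  -> [46]
-2   -> [46, -2]
mul  -> [-92]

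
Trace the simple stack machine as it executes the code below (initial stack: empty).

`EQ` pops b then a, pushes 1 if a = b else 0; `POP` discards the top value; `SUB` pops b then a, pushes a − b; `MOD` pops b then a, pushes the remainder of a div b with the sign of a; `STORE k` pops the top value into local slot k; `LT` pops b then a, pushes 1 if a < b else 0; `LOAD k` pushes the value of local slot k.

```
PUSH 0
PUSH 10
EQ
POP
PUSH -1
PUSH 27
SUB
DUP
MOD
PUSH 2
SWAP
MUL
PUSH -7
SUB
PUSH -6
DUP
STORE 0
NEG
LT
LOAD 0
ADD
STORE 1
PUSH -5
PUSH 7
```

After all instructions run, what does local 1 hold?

-6

PUSH 0  : 0
PUSH 10 : 0 10
EQ      : 0
POP     : (empty)
PUSH -1 : -1
PUSH 27 : -1 27
SUB     : -28
DUP     : -28 -28
MOD     : 0
PUSH 2  : 0 2
SWAP    : 2 0
MUL     : 0
PUSH -7 : 0 -7
SUB     : 7
PUSH -6 : 7 -6
DUP     : 7 -6 -6
STORE 0 : 7 -6
NEG     : 7 6
LT      : 0
LOAD 0  : 0 -6
ADD     : -6
STORE 1 : (empty)
PUSH -5 : -5
PUSH 7  : -5 7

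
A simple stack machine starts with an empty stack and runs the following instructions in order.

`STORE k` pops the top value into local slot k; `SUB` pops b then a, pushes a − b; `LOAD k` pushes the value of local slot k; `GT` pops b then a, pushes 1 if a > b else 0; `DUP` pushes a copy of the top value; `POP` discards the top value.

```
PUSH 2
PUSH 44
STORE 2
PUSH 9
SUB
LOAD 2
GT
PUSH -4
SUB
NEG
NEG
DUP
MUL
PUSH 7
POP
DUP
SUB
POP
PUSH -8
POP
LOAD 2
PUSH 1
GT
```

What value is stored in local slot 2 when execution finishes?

PUSH 2  -> [2]
PUSH 44 -> [2, 44]
STORE 2 -> [2]
PUSH 9  -> [2, 9]
SUB     -> [-7]
LOAD 2  -> [-7, 44]
GT      -> [0]
PUSH -4 -> [0, -4]
SUB     -> [4]
NEG     -> [-4]
NEG     -> [4]
DUP     -> [4, 4]
MUL     -> [16]
PUSH 7  -> [16, 7]
POP     -> [16]
DUP     -> [16, 16]
SUB     -> [0]
POP     -> []
PUSH -8 -> [-8]
POP     -> []
LOAD 2  -> [44]
PUSH 1  -> [44, 1]
GT      -> [1]

44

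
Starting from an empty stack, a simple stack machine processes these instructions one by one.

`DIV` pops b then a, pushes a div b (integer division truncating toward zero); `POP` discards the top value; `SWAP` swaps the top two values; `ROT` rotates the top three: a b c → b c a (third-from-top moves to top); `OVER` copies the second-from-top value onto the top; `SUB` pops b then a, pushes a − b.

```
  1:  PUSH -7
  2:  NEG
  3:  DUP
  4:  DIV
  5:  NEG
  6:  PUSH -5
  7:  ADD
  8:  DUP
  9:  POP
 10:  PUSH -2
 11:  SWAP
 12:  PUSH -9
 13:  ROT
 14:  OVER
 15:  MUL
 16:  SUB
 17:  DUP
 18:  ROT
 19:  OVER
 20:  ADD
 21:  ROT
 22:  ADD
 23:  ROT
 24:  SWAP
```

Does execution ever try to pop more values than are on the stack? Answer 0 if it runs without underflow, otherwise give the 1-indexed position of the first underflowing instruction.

PUSH -7  [-7]
NEG      [7]
DUP      [7, 7]
DIV      [1]
NEG      [-1]
PUSH -5  [-1, -5]
ADD      [-6]
DUP      [-6, -6]
POP      [-6]
PUSH -2  [-6, -2]
SWAP     [-2, -6]
PUSH -9  [-2, -6, -9]
ROT      [-6, -9, -2]
OVER     [-6, -9, -2, -9]
MUL      [-6, -9, 18]
SUB      [-6, -27]
DUP      [-6, -27, -27]
ROT      [-27, -27, -6]
OVER     [-27, -27, -6, -27]
ADD      [-27, -27, -33]
ROT      [-27, -33, -27]
ADD      [-27, -60]
ROT  — needs 3 operands, stack has 2 → underflow

23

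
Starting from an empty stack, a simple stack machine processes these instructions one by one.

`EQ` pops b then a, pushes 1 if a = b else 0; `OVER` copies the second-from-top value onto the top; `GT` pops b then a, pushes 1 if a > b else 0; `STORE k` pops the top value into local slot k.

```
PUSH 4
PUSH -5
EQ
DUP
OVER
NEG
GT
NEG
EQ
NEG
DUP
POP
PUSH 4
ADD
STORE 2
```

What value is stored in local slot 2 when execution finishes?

PUSH 4  : 4
PUSH -5 : 4 -5
EQ      : 0
DUP     : 0 0
OVER    : 0 0 0
NEG     : 0 0 0
GT      : 0 0
NEG     : 0 0
EQ      : 1
NEG     : -1
DUP     : -1 -1
POP     : -1
PUSH 4  : -1 4
ADD     : 3
STORE 2 : (empty)

3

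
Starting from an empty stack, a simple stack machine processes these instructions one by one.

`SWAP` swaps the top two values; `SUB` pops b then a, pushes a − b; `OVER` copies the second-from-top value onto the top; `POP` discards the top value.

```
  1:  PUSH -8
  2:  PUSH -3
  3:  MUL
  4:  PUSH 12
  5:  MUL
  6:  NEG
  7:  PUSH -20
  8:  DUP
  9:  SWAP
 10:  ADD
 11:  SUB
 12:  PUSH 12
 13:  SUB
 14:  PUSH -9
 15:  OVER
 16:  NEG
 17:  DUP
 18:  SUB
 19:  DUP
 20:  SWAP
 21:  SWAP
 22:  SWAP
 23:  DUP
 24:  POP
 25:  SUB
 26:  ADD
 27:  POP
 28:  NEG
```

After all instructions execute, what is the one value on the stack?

PUSH -8  → -8
PUSH -3  → -8 -3
MUL      → 24
PUSH 12  → 24 12
MUL      → 288
NEG      → -288
PUSH -20 → -288 -20
DUP      → -288 -20 -20
SWAP     → -288 -20 -20
ADD      → -288 -40
SUB      → -248
PUSH 12  → -248 12
SUB      → -260
PUSH -9  → -260 -9
OVER     → -260 -9 -260
NEG      → -260 -9 260
DUP      → -260 -9 260 260
SUB      → -260 -9 0
DUP      → -260 -9 0 0
SWAP     → -260 -9 0 0
SWAP     → -260 -9 0 0
SWAP     → -260 -9 0 0
DUP      → -260 -9 0 0 0
POP      → -260 -9 0 0
SUB      → -260 -9 0
ADD      → -260 -9
POP      → -260
NEG      → 260

260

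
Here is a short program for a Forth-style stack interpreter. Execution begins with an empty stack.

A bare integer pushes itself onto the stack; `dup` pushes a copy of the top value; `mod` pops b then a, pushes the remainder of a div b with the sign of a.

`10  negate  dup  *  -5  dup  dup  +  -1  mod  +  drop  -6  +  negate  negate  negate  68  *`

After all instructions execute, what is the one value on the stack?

10     → 10
negate → -10
dup    → -10 -10
*      → 100
-5     → 100 -5
dup    → 100 -5 -5
dup    → 100 -5 -5 -5
+      → 100 -5 -10
-1     → 100 -5 -10 -1
mod    → 100 -5 0
+      → 100 -5
drop   → 100
-6     → 100 -6
+      → 94
negate → -94
negate → 94
negate → -94
68     → -94 68
*      → -6392

-6392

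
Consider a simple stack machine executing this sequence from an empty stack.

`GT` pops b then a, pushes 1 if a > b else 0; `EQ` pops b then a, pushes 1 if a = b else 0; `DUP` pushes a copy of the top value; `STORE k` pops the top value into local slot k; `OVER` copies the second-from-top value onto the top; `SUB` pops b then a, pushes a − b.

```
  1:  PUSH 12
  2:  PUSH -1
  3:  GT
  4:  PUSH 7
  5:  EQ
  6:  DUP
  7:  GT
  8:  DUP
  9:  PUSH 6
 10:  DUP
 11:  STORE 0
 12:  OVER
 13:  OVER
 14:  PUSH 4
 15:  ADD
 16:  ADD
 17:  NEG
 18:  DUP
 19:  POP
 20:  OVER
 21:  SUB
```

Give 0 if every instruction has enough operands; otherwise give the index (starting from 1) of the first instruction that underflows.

PUSH 12 → 12
PUSH -1 → 12 -1
GT      → 1
PUSH 7  → 1 7
EQ      → 0
DUP     → 0 0
GT      → 0
DUP     → 0 0
PUSH 6  → 0 0 6
DUP     → 0 0 6 6
STORE 0 → 0 0 6
OVER    → 0 0 6 0
OVER    → 0 0 6 0 6
PUSH 4  → 0 0 6 0 6 4
ADD     → 0 0 6 0 10
ADD     → 0 0 6 10
NEG     → 0 0 6 -10
DUP     → 0 0 6 -10 -10
POP     → 0 0 6 -10
OVER    → 0 0 6 -10 6
SUB     → 0 0 6 -16

0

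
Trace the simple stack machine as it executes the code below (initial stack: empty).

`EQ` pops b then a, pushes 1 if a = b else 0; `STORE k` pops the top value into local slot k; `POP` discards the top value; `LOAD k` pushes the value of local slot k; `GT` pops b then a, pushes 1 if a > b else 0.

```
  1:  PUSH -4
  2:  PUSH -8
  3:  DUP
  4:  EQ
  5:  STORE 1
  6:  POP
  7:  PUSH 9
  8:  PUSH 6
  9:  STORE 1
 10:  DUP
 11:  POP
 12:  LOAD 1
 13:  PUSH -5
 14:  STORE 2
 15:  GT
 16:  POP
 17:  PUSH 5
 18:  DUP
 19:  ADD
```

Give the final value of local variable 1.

PUSH -4  [-4]
PUSH -8  [-4, -8]
DUP      [-4, -8, -8]
EQ       [-4, 1]
STORE 1  [-4]
POP      []
PUSH 9   [9]
PUSH 6   [9, 6]
STORE 1  [9]
DUP      [9, 9]
POP      [9]
LOAD 1   [9, 6]
PUSH -5  [9, 6, -5]
STORE 2  [9, 6]
GT       [1]
POP      []
PUSH 5   [5]
DUP      [5, 5]
ADD      [10]

6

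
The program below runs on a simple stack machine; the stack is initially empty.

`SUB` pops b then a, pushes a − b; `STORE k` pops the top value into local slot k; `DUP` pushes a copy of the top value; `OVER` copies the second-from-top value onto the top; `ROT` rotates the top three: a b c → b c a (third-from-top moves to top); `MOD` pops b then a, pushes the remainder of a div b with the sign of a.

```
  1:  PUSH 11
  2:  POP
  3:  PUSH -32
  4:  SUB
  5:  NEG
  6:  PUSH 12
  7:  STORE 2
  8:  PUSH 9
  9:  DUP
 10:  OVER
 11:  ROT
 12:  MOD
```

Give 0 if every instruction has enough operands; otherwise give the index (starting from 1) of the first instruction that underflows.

PUSH 11   [11]
POP       []
PUSH -32  [-32]
SUB  — needs 2 operands, stack has 1 → underflow

4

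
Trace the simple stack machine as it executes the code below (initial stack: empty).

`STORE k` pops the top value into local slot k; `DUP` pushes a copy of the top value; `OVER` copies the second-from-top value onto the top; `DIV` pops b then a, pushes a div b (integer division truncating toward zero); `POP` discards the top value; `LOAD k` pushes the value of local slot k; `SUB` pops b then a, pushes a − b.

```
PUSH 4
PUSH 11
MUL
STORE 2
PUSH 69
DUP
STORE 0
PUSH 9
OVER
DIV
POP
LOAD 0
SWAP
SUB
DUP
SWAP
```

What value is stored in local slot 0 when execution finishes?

69

PUSH 4  → [4]
PUSH 11 → [4, 11]
MUL     → [44]
STORE 2 → []
PUSH 69 → [69]
DUP     → [69, 69]
STORE 0 → [69]
PUSH 9  → [69, 9]
OVER    → [69, 9, 69]
DIV     → [69, 0]
POP     → [69]
LOAD 0  → [69, 69]
SWAP    → [69, 69]
SUB     → [0]
DUP     → [0, 0]
SWAP    → [0, 0]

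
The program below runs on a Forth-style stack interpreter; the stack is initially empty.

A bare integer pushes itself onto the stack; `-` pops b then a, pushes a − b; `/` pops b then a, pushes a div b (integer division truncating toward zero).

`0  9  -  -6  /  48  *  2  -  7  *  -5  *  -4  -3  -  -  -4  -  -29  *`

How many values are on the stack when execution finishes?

0   → 0
9   → 0 9
-   → -9
-6  → -9 -6
/   → 1
48  → 1 48
*   → 48
2   → 48 2
-   → 46
7   → 46 7
*   → 322
-5  → 322 -5
*   → -1610
-4  → -1610 -4
-3  → -1610 -4 -3
-   → -1610 -1
-   → -1609
-4  → -1609 -4
-   → -1605
-29 → -1605 -29
*   → 46545

1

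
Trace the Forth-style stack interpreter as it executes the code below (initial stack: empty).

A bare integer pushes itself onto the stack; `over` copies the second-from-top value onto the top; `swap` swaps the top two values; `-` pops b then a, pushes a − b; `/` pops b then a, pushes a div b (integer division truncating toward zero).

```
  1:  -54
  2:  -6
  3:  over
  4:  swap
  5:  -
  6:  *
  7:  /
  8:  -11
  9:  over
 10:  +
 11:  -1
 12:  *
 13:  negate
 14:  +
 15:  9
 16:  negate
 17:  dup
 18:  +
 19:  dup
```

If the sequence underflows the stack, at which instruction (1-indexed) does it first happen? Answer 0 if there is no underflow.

7

-54   [-54]
-6    [-54, -6]
over  [-54, -6, -54]
swap  [-54, -54, -6]
-     [-54, -48]
*     [2592]
/  — needs 2 operands, stack has 1 → underflow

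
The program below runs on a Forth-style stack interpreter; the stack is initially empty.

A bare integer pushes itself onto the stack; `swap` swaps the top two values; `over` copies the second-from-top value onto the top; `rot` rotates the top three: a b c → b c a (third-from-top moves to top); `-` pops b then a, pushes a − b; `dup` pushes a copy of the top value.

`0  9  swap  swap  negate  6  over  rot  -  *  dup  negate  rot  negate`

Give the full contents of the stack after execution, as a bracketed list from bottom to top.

0      → [0]
9      → [0, 9]
swap   → [9, 0]
swap   → [0, 9]
negate → [0, -9]
6      → [0, -9, 6]
over   → [0, -9, 6, -9]
rot    → [0, 6, -9, -9]
-      → [0, 6, 0]
*      → [0, 0]
dup    → [0, 0, 0]
negate → [0, 0, 0]
rot    → [0, 0, 0]
negate → [0, 0, 0]

[0, 0, 0]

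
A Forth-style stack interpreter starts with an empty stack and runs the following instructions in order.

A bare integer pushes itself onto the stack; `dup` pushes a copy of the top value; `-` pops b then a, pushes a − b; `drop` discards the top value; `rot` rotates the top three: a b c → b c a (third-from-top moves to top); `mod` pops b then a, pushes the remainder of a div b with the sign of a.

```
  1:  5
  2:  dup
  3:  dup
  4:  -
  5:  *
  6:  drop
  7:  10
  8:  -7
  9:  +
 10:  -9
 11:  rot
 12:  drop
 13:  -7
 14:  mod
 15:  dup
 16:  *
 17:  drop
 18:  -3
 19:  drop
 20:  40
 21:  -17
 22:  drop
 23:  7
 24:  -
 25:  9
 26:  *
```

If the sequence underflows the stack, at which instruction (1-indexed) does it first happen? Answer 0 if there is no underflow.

5     5
dup   5 5
dup   5 5 5
-     5 0
*     0
drop  (empty)
10    10
-7    10 -7
+     3
-9    3 -9
rot  — needs 3 operands, stack has 2 → underflow

11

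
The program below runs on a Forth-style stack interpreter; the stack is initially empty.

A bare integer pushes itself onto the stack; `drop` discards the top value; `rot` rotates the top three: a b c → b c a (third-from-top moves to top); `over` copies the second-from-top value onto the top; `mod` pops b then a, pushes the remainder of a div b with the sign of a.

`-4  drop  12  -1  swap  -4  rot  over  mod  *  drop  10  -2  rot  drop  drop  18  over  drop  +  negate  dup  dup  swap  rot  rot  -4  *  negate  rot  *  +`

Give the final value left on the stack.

-4      -4
drop    (empty)
12      12
-1      12 -1
swap    -1 12
-4      -1 12 -4
rot     12 -4 -1
over    12 -4 -1 -4
mod     12 -4 -1
*       12 4
drop    12
10      12 10
-2      12 10 -2
rot     10 -2 12
drop    10 -2
drop    10
18      10 18
over    10 18 10
drop    10 18
+       28
negate  -28
dup     -28 -28
dup     -28 -28 -28
swap    -28 -28 -28
rot     -28 -28 -28
rot     -28 -28 -28
-4      -28 -28 -28 -4
*       -28 -28 112
negate  -28 -28 -112
rot     -28 -112 -28
*       -28 3136
+       3108

3108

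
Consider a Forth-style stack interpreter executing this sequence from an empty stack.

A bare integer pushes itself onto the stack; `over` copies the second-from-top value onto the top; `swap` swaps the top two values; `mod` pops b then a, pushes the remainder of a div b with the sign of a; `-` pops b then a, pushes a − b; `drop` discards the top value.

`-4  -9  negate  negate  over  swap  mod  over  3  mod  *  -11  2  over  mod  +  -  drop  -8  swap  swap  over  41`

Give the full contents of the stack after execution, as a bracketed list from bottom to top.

-4      [-4]
-9      [-4, -9]
negate  [-4, 9]
negate  [-4, -9]
over    [-4, -9, -4]
swap    [-4, -4, -9]
mod     [-4, -4]
over    [-4, -4, -4]
3       [-4, -4, -4, 3]
mod     [-4, -4, -1]
*       [-4, 4]
-11     [-4, 4, -11]
2       [-4, 4, -11, 2]
over    [-4, 4, -11, 2, -11]
mod     [-4, 4, -11, 2]
+       [-4, 4, -9]
-       [-4, 13]
drop    [-4]
-8      [-4, -8]
swap    [-8, -4]
swap    [-4, -8]
over    [-4, -8, -4]
41      [-4, -8, -4, 41]

[-4, -8, -4, 41]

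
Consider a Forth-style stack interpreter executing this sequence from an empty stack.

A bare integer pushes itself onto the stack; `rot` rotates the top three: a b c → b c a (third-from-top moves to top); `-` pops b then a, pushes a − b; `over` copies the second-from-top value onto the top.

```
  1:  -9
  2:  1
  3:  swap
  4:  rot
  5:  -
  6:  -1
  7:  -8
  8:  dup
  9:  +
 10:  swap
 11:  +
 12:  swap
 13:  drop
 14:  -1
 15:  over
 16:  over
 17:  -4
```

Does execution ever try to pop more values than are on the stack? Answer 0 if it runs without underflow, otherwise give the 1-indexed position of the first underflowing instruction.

-9   : -9
1    : -9 1
swap : 1 -9
rot  — needs 3 operands, stack has 2 → underflow

4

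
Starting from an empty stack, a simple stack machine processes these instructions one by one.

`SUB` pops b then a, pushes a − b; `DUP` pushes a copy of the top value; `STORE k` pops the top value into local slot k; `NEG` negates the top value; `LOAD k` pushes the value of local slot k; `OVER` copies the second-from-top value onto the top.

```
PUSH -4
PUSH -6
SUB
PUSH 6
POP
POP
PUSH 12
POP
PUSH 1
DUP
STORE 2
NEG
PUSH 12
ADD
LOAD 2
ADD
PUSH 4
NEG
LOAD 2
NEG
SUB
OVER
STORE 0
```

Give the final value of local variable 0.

12

PUSH -4  -4
PUSH -6  -4 -6
SUB      2
PUSH 6   2 6
POP      2
POP      (empty)
PUSH 12  12
POP      (empty)
PUSH 1   1
DUP      1 1
STORE 2  1
NEG      -1
PUSH 12  -1 12
ADD      11
LOAD 2   11 1
ADD      12
PUSH 4   12 4
NEG      12 -4
LOAD 2   12 -4 1
NEG      12 -4 -1
SUB      12 -3
OVER     12 -3 12
STORE 0  12 -3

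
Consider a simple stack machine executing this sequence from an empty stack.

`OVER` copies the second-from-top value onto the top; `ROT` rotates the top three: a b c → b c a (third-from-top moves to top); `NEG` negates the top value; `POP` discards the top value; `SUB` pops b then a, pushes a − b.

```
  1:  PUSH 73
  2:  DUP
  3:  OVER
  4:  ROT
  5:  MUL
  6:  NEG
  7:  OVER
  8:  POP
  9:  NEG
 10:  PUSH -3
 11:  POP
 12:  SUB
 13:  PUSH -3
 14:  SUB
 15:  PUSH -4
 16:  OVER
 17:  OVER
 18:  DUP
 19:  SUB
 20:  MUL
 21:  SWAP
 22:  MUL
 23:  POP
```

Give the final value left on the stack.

-5253

PUSH 73 : [73]
DUP     : [73, 73]
OVER    : [73, 73, 73]
ROT     : [73, 73, 73]
MUL     : [73, 5329]
NEG     : [73, -5329]
OVER    : [73, -5329, 73]
POP     : [73, -5329]
NEG     : [73, 5329]
PUSH -3 : [73, 5329, -3]
POP     : [73, 5329]
SUB     : [-5256]
PUSH -3 : [-5256, -3]
SUB     : [-5253]
PUSH -4 : [-5253, -4]
OVER    : [-5253, -4, -5253]
OVER    : [-5253, -4, -5253, -4]
DUP     : [-5253, -4, -5253, -4, -4]
SUB     : [-5253, -4, -5253, 0]
MUL     : [-5253, -4, 0]
SWAP    : [-5253, 0, -4]
MUL     : [-5253, 0]
POP     : [-5253]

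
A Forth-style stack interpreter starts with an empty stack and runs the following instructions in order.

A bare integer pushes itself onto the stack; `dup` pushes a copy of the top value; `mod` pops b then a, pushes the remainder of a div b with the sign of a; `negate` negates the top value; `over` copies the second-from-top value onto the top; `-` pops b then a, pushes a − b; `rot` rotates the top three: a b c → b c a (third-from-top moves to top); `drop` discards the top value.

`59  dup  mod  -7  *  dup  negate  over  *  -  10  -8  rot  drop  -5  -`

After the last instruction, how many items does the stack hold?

2

59      59
dup     59 59
mod     0
-7      0 -7
*       0
dup     0 0
negate  0 0
over    0 0 0
*       0 0
-       0
10      0 10
-8      0 10 -8
rot     10 -8 0
drop    10 -8
-5      10 -8 -5
-       10 -3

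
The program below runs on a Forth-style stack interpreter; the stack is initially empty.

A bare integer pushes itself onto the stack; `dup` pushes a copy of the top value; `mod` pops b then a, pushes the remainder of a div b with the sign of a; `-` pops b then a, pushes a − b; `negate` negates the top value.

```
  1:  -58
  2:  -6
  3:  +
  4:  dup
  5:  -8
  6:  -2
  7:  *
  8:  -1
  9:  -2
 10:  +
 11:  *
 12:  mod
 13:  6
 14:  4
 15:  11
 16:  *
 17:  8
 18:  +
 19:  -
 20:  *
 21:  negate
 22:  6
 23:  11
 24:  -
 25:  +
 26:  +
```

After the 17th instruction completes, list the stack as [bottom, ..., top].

-58 : [-58]
-6  : [-58, -6]
+   : [-64]
dup : [-64, -64]
-8  : [-64, -64, -8]
-2  : [-64, -64, -8, -2]
*   : [-64, -64, 16]
-1  : [-64, -64, 16, -1]
-2  : [-64, -64, 16, -1, -2]
+   : [-64, -64, 16, -3]
*   : [-64, -64, -48]
mod : [-64, -16]
6   : [-64, -16, 6]
4   : [-64, -16, 6, 4]
11  : [-64, -16, 6, 4, 11]
*   : [-64, -16, 6, 44]
8   : [-64, -16, 6, 44, 8]

[-64, -16, 6, 44, 8]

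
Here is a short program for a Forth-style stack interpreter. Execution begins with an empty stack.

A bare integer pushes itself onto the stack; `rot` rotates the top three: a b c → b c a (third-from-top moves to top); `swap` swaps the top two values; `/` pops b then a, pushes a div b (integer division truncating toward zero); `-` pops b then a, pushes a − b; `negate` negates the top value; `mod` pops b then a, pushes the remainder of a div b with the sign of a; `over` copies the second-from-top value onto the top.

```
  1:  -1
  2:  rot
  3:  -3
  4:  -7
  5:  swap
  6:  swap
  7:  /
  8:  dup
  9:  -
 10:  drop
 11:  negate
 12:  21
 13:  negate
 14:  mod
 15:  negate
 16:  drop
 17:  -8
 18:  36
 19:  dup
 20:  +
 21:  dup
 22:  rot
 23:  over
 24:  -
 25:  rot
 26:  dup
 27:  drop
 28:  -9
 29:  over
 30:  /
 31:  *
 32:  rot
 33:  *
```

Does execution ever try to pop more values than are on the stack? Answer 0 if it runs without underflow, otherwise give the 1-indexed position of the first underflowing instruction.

2

-1 -> [-1]
rot  — needs 3 operands, stack has 1 → underflow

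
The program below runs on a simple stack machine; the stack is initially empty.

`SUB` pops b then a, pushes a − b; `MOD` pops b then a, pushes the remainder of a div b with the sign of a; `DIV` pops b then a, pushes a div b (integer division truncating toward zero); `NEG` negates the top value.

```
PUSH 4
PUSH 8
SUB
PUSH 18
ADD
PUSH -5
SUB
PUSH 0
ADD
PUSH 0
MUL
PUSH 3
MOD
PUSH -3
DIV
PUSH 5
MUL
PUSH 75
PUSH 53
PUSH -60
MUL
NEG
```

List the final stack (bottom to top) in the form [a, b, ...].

PUSH 4   -> [4]
PUSH 8   -> [4, 8]
SUB      -> [-4]
PUSH 18  -> [-4, 18]
ADD      -> [14]
PUSH -5  -> [14, -5]
SUB      -> [19]
PUSH 0   -> [19, 0]
ADD      -> [19]
PUSH 0   -> [19, 0]
MUL      -> [0]
PUSH 3   -> [0, 3]
MOD      -> [0]
PUSH -3  -> [0, -3]
DIV      -> [0]
PUSH 5   -> [0, 5]
MUL      -> [0]
PUSH 75  -> [0, 75]
PUSH 53  -> [0, 75, 53]
PUSH -60 -> [0, 75, 53, -60]
MUL      -> [0, 75, -3180]
NEG      -> [0, 75, 3180]

[0, 75, 3180]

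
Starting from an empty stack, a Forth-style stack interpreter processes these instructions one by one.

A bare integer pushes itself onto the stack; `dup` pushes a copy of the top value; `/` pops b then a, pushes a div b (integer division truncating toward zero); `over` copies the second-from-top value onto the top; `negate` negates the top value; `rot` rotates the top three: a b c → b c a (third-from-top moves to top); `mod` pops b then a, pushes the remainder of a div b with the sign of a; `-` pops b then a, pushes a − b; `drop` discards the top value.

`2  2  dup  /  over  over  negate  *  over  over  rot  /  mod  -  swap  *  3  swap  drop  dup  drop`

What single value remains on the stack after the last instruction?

2       2
2       2 2
dup     2 2 2
/       2 1
over    2 1 2
over    2 1 2 1
negate  2 1 2 -1
*       2 1 -2
over    2 1 -2 1
over    2 1 -2 1 -2
rot     2 1 1 -2 -2
/       2 1 1 1
mod     2 1 0
-       2 1
swap    1 2
*       2
3       2 3
swap    3 2
drop    3
dup     3 3
drop    3

3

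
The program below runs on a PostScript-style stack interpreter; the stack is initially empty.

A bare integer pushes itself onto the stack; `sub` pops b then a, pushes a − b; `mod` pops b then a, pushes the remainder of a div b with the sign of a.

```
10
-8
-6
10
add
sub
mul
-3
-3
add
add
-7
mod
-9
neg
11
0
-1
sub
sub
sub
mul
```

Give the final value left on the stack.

0

10  : [10]
-8  : [10, -8]
-6  : [10, -8, -6]
10  : [10, -8, -6, 10]
add : [10, -8, 4]
sub : [10, -12]
mul : [-120]
-3  : [-120, -3]
-3  : [-120, -3, -3]
add : [-120, -6]
add : [-126]
-7  : [-126, -7]
mod : [0]
-9  : [0, -9]
neg : [0, 9]
11  : [0, 9, 11]
0   : [0, 9, 11, 0]
-1  : [0, 9, 11, 0, -1]
sub : [0, 9, 11, 1]
sub : [0, 9, 10]
sub : [0, -1]
mul : [0]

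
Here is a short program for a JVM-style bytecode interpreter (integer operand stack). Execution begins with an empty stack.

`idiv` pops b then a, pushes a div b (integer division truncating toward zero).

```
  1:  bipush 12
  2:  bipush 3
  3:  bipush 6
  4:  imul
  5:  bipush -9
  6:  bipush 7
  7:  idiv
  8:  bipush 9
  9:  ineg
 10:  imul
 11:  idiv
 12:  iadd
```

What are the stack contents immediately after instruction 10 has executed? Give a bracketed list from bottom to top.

bipush 12 → [12]
bipush 3  → [12, 3]
bipush 6  → [12, 3, 6]
imul      → [12, 18]
bipush -9 → [12, 18, -9]
bipush 7  → [12, 18, -9, 7]
idiv      → [12, 18, -1]
bipush 9  → [12, 18, -1, 9]
ineg      → [12, 18, -1, -9]
imul      → [12, 18, 9]

[12, 18, 9]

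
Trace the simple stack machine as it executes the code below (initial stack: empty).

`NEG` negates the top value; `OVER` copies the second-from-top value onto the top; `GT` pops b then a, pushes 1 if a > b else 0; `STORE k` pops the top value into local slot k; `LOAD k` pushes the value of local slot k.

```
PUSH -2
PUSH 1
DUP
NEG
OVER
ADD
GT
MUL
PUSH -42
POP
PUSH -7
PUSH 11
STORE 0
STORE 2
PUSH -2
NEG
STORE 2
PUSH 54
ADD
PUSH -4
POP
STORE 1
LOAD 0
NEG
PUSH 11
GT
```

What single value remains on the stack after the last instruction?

0

PUSH -2  -> -2
PUSH 1   -> -2 1
DUP      -> -2 1 1
NEG      -> -2 1 -1
OVER     -> -2 1 -1 1
ADD      -> -2 1 0
GT       -> -2 1
MUL      -> -2
PUSH -42 -> -2 -42
POP      -> -2
PUSH -7  -> -2 -7
PUSH 11  -> -2 -7 11
STORE 0  -> -2 -7
STORE 2  -> -2
PUSH -2  -> -2 -2
NEG      -> -2 2
STORE 2  -> -2
PUSH 54  -> -2 54
ADD      -> 52
PUSH -4  -> 52 -4
POP      -> 52
STORE 1  -> (empty)
LOAD 0   -> 11
NEG      -> -11
PUSH 11  -> -11 11
GT       -> 0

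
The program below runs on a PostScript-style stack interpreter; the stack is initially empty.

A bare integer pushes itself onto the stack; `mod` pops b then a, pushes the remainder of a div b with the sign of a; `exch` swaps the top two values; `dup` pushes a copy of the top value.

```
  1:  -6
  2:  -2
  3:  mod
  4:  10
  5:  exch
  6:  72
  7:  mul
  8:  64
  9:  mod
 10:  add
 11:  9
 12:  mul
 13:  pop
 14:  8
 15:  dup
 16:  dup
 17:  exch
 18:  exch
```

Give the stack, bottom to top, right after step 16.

[8, 8, 8]

-6   -> [-6]
-2   -> [-6, -2]
mod  -> [0]
10   -> [0, 10]
exch -> [10, 0]
72   -> [10, 0, 72]
mul  -> [10, 0]
64   -> [10, 0, 64]
mod  -> [10, 0]
add  -> [10]
9    -> [10, 9]
mul  -> [90]
pop  -> []
8    -> [8]
dup  -> [8, 8]
dup  -> [8, 8, 8]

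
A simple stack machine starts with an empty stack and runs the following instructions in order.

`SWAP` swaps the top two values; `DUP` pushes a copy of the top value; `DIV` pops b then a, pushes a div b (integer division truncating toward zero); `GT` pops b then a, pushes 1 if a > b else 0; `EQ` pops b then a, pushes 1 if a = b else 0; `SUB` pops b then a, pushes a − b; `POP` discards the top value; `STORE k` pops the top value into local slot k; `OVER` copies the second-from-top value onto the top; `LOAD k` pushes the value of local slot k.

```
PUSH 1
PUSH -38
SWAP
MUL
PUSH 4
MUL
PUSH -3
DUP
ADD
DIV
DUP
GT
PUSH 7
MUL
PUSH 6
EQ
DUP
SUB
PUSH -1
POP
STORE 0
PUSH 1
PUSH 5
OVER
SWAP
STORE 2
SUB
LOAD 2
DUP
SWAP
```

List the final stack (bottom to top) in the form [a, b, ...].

[0, 5, 5]

PUSH 1   : 1
PUSH -38 : 1 -38
SWAP     : -38 1
MUL      : -38
PUSH 4   : -38 4
MUL      : -152
PUSH -3  : -152 -3
DUP      : -152 -3 -3
ADD      : -152 -6
DIV      : 25
DUP      : 25 25
GT       : 0
PUSH 7   : 0 7
MUL      : 0
PUSH 6   : 0 6
EQ       : 0
DUP      : 0 0
SUB      : 0
PUSH -1  : 0 -1
POP      : 0
STORE 0  : (empty)
PUSH 1   : 1
PUSH 5   : 1 5
OVER     : 1 5 1
SWAP     : 1 1 5
STORE 2  : 1 1
SUB      : 0
LOAD 2   : 0 5
DUP      : 0 5 5
SWAP     : 0 5 5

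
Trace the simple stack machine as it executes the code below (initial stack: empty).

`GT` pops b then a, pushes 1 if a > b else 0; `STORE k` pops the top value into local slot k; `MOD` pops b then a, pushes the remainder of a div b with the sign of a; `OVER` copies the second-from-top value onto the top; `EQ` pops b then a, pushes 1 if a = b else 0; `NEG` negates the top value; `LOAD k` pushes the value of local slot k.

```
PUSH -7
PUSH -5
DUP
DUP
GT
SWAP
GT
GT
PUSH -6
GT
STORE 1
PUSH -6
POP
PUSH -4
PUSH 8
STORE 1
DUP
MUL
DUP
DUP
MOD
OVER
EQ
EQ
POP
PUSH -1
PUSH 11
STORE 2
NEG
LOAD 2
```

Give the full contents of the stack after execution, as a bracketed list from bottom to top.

PUSH -7  [-7]
PUSH -5  [-7, -5]
DUP      [-7, -5, -5]
DUP      [-7, -5, -5, -5]
GT       [-7, -5, 0]
SWAP     [-7, 0, -5]
GT       [-7, 1]
GT       [0]
PUSH -6  [0, -6]
GT       [1]
STORE 1  []
PUSH -6  [-6]
POP      []
PUSH -4  [-4]
PUSH 8   [-4, 8]
STORE 1  [-4]
DUP      [-4, -4]
MUL      [16]
DUP      [16, 16]
DUP      [16, 16, 16]
MOD      [16, 0]
OVER     [16, 0, 16]
EQ       [16, 0]
EQ       [0]
POP      []
PUSH -1  [-1]
PUSH 11  [-1, 11]
STORE 2  [-1]
NEG      [1]
LOAD 2   [1, 11]

[1, 11]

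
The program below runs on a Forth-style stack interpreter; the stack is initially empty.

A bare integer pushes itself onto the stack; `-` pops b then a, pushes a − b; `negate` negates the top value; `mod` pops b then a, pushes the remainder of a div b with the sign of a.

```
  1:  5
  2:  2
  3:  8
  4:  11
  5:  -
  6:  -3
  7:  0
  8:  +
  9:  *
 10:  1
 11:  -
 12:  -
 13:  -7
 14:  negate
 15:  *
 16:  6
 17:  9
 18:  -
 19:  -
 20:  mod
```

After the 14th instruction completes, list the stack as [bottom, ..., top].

[5, -6, 7]

5      → 5
2      → 5 2
8      → 5 2 8
11     → 5 2 8 11
-      → 5 2 -3
-3     → 5 2 -3 -3
0      → 5 2 -3 -3 0
+      → 5 2 -3 -3
*      → 5 2 9
1      → 5 2 9 1
-      → 5 2 8
-      → 5 -6
-7     → 5 -6 -7
negate → 5 -6 7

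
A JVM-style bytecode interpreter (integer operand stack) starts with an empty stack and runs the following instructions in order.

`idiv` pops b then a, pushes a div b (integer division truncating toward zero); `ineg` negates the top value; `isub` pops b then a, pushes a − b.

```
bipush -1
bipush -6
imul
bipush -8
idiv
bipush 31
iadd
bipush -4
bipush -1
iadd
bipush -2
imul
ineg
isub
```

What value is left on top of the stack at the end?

41

bipush -1 → [-1]
bipush -6 → [-1, -6]
imul      → [6]
bipush -8 → [6, -8]
idiv      → [0]
bipush 31 → [0, 31]
iadd      → [31]
bipush -4 → [31, -4]
bipush -1 → [31, -4, -1]
iadd      → [31, -5]
bipush -2 → [31, -5, -2]
imul      → [31, 10]
ineg      → [31, -10]
isub      → [41]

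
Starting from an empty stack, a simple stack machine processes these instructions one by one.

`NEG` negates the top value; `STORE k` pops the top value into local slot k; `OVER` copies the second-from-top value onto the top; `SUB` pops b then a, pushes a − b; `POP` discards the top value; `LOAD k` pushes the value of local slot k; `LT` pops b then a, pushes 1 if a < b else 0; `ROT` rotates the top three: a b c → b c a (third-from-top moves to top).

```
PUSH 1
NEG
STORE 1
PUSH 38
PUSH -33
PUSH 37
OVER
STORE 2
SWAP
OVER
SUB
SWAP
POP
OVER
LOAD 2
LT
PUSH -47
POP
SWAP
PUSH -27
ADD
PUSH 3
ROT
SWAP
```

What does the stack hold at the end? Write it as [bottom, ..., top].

PUSH 1   -> 1
NEG      -> -1
STORE 1  -> (empty)
PUSH 38  -> 38
PUSH -33 -> 38 -33
PUSH 37  -> 38 -33 37
OVER     -> 38 -33 37 -33
STORE 2  -> 38 -33 37
SWAP     -> 38 37 -33
OVER     -> 38 37 -33 37
SUB      -> 38 37 -70
SWAP     -> 38 -70 37
POP      -> 38 -70
OVER     -> 38 -70 38
LOAD 2   -> 38 -70 38 -33
LT       -> 38 -70 0
PUSH -47 -> 38 -70 0 -47
POP      -> 38 -70 0
SWAP     -> 38 0 -70
PUSH -27 -> 38 0 -70 -27
ADD      -> 38 0 -97
PUSH 3   -> 38 0 -97 3
ROT      -> 38 -97 3 0
SWAP     -> 38 -97 0 3

[38, -97, 0, 3]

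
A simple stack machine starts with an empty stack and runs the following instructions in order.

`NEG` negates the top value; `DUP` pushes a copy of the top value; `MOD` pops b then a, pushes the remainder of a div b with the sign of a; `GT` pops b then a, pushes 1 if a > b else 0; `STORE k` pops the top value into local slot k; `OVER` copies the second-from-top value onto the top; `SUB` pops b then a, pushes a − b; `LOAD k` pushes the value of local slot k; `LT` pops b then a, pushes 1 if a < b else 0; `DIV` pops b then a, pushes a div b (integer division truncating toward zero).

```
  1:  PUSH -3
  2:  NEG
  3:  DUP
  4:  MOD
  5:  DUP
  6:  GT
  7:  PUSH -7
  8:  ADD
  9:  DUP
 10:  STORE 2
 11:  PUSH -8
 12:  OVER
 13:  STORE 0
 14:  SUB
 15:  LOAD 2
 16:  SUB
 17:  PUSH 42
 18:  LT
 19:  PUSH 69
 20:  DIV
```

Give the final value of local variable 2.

PUSH -3 → [-3]
NEG     → [3]
DUP     → [3, 3]
MOD     → [0]
DUP     → [0, 0]
GT      → [0]
PUSH -7 → [0, -7]
ADD     → [-7]
DUP     → [-7, -7]
STORE 2 → [-7]
PUSH -8 → [-7, -8]
OVER    → [-7, -8, -7]
STORE 0 → [-7, -8]
SUB     → [1]
LOAD 2  → [1, -7]
SUB     → [8]
PUSH 42 → [8, 42]
LT      → [1]
PUSH 69 → [1, 69]
DIV     → [0]

-7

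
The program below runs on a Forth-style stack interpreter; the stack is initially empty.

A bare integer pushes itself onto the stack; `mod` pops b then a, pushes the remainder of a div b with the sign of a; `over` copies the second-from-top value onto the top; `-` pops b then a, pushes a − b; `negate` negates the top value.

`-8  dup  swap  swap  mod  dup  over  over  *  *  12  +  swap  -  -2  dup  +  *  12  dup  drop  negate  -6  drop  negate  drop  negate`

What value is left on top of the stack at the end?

-8     : -8
dup    : -8 -8
swap   : -8 -8
swap   : -8 -8
mod    : 0
dup    : 0 0
over   : 0 0 0
over   : 0 0 0 0
*      : 0 0 0
*      : 0 0
12     : 0 0 12
+      : 0 12
swap   : 12 0
-      : 12
-2     : 12 -2
dup    : 12 -2 -2
+      : 12 -4
*      : -48
12     : -48 12
dup    : -48 12 12
drop   : -48 12
negate : -48 -12
-6     : -48 -12 -6
drop   : -48 -12
negate : -48 12
drop   : -48
negate : 48

48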